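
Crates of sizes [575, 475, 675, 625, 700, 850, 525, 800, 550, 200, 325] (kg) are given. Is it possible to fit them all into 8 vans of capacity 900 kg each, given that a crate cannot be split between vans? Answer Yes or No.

No

Total = 6300 kg; ⌈6300/900⌉ = 7.
9 crates each exceed half the capacity and cannot share a van, forcing at least 9 vans.
At least 9 vans are required, but only 8 are allowed.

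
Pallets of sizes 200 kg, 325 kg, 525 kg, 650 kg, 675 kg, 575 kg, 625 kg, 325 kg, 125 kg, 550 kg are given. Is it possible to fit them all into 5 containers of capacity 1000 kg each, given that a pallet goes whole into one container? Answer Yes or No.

No

Total = 4575 kg; ⌈4575/1000⌉ = 5.
6 pallets each exceed half the capacity and cannot share a container, forcing at least 6 containers.
At least 6 containers are required, but only 5 are allowed.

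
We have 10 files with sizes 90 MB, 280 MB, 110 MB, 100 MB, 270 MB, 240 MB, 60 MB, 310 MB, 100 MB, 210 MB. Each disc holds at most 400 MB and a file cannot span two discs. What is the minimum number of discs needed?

Total = 310 + 280 + 270 + 240 + 210 + 110 + 100 + 100 + 90 + 60 = 1770 MB.
Lower bound: ⌈1770/400⌉ = 5 discs.
A packing using 5 discs:
  disc 1: 310 + 90 = 400
  disc 2: 280 + 110 = 390
  disc 3: 270 + 100 = 370
  disc 4: 240 + 100 + 60 = 400
  disc 5: 210 = 210
This matches the lower bound, so 5 is optimal.

5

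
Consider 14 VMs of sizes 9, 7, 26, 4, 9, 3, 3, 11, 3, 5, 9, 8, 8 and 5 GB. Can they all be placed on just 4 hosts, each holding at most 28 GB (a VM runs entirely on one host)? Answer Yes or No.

A valid assignment using 4 hosts:
  host 1: 26 = 26
  host 2: 11 + 9 + 8 = 28
  host 3: 9 + 9 + 7 + 3 = 28
  host 4: 8 + 5 + 5 + 4 + 3 + 3 = 28
Every load is within 28 GB, so 4 hosts suffice.

Yes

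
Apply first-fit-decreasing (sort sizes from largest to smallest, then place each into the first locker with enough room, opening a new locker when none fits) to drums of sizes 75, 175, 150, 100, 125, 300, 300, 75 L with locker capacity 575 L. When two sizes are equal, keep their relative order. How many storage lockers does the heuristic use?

3

Sorted descending: 300, 300, 175, 150, 125, 100, 75, 75.
  300 → locker 1 (new)  [load 300/575]
  300 → locker 2 (new)  [load 300/575]
  175 → locker 1  [load 475/575]
  150 → locker 2  [load 450/575]
  125 → locker 2  [load 575/575]
  100 → locker 1  [load 575/575]
  75 → locker 3 (new)  [load 75/575]
  75 → locker 3  [load 150/575]
3 storage lockers opened.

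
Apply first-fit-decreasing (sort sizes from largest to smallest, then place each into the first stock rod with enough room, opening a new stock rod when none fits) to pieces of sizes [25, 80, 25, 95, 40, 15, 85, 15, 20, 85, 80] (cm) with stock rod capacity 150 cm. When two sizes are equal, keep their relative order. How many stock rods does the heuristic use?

5

Sorted descending: 95, 85, 85, 80, 80, 40, 25, 25, 20, 15, 15.
  95 → stock rod 1 (new)  [load 95/150]
  85 → stock rod 2 (new)  [load 85/150]
  85 → stock rod 3 (new)  [load 85/150]
  80 → stock rod 4 (new)  [load 80/150]
  80 → stock rod 5 (new)  [load 80/150]
  40 → stock rod 1  [load 135/150]
  25 → stock rod 2  [load 110/150]
  25 → stock rod 2  [load 135/150]
  20 → stock rod 3  [load 105/150]
  15 → stock rod 1  [load 150/150]
  15 → stock rod 2  [load 150/150]
5 stock rods opened.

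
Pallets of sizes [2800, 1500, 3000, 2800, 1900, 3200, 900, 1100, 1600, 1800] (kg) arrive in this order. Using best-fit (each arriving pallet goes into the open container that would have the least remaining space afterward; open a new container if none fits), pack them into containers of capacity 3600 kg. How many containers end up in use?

  2800 → container 1 (new)  [load 2800/3600]
  1500 → container 2 (new)  [load 1500/3600]
  3000 → container 3 (new)  [load 3000/3600]
  2800 → container 4 (new)  [load 2800/3600]
  1900 → container 2  [load 3400/3600]
  3200 → container 5 (new)  [load 3200/3600]
  900 → container 6 (new)  [load 900/3600]
  1100 → container 6  [load 2000/3600]
  1600 → container 6  [load 3600/3600]
  1800 → container 7 (new)  [load 1800/3600]
7 containers opened.

7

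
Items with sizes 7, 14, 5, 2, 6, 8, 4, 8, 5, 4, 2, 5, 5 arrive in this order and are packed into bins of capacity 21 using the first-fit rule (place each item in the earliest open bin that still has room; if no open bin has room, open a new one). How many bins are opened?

4

  7 → bin 1 (new)  [load 7/21]
  14 → bin 1  [load 21/21]
  5 → bin 2 (new)  [load 5/21]
  2 → bin 2  [load 7/21]
  6 → bin 2  [load 13/21]
  8 → bin 2  [load 21/21]
  4 → bin 3 (new)  [load 4/21]
  8 → bin 3  [load 12/21]
  5 → bin 3  [load 17/21]
  4 → bin 3  [load 21/21]
  2 → bin 4 (new)  [load 2/21]
  5 → bin 4  [load 7/21]
  5 → bin 4  [load 12/21]
4 bins opened.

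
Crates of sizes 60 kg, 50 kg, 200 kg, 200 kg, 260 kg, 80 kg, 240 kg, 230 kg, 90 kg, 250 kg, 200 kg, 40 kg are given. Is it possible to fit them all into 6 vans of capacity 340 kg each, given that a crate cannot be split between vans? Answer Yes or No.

Total = 1900 kg; ⌈1900/340⌉ = 6.
7 crates each exceed half the capacity and cannot share a van, forcing at least 7 vans.
At least 7 vans are required, but only 6 are allowed.

No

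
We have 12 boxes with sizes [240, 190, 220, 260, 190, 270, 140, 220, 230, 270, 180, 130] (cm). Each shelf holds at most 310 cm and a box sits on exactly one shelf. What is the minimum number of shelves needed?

11

Total = 270 + 270 + 260 + 240 + 230 + 220 + 220 + 190 + 190 + 180 + 140 + 130 = 2540 cm.
Lower bound: ⌈2540/310⌉ = 9 shelves.
Also, 10 boxes each exceed 155 cm, and no two of those can share a shelf, so at least 10 shelves are needed.
A packing using 11 shelves:
  shelf 1: 270 = 270
  shelf 2: 270 = 270
  shelf 3: 260 = 260
  shelf 4: 240 = 240
  shelf 5: 230 = 230
  shelf 6: 220 = 220
  shelf 7: 220 = 220
  shelf 8: 190 = 190
  shelf 9: 190 = 190
  shelf 10: 180 + 130 = 310
  shelf 11: 140 = 140
No arrangement into 10 shelves stays within capacity, so 11 is optimal.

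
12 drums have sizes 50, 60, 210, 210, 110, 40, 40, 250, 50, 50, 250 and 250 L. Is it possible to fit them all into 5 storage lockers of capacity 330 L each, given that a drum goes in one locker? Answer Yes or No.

Yes

A valid assignment using 5 storage lockers:
  locker 1: 250 + 60 = 310
  locker 2: 250 + 50 = 300
  locker 3: 250 + 40 + 40 = 330
  locker 4: 210 + 110 = 320
  locker 5: 210 + 50 + 50 = 310
Every load is within 330 L, so 5 storage lockers suffice.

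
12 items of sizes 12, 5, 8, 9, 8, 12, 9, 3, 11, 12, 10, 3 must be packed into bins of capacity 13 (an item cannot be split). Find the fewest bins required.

Total = 12 + 12 + 12 + 11 + 10 + 9 + 9 + 8 + 8 + 5 + 3 + 3 = 102.
Lower bound: ⌈102/13⌉ = 8 bins.
Also, 9 items each exceed 13/2, and no two of those can share a bin, so at least 9 bins are needed.
A packing using 9 bins:
  bin 1: 12 = 12
  bin 2: 12 = 12
  bin 3: 12 = 12
  bin 4: 11 = 11
  bin 5: 10 + 3 = 13
  bin 6: 9 + 3 = 12
  bin 7: 9 = 9
  bin 8: 8 + 5 = 13
  bin 9: 8 = 8
This matches the lower bound, so 9 is optimal.

9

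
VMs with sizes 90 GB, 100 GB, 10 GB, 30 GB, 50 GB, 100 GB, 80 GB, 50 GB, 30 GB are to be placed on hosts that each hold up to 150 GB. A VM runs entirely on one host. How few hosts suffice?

Total = 100 + 100 + 90 + 80 + 50 + 50 + 30 + 30 + 10 = 540 GB.
Lower bound: ⌈540/150⌉ = 4 hosts.
A packing using 4 hosts:
  host 1: 100 + 50 = 150
  host 2: 100 + 50 = 150
  host 3: 90 + 30 + 30 = 150
  host 4: 80 + 10 = 90
This matches the lower bound, so 4 is optimal.

4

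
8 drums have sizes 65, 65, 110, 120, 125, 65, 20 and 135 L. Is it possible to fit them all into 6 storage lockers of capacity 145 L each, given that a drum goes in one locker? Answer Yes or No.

A valid assignment using 6 storage lockers:
  locker 1: 135 = 135
  locker 2: 125 + 20 = 145
  locker 3: 120 = 120
  locker 4: 110 = 110
  locker 5: 65 + 65 = 130
  locker 6: 65 = 65
Every load is within 145 L, so 6 storage lockers suffice.

Yes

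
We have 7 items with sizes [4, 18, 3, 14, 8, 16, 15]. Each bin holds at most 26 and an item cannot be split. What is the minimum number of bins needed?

4

Total = 18 + 16 + 15 + 14 + 8 + 4 + 3 = 78.
Lower bound: ⌈78/26⌉ = 3 bins.
Also, 4 items each exceed 13, and no two of those can share a bin, so at least 4 bins are needed.
A packing using 4 bins:
  bin 1: 18 + 8 = 26
  bin 2: 16 + 4 + 3 = 23
  bin 3: 15 = 15
  bin 4: 14 = 14
This matches the lower bound, so 4 is optimal.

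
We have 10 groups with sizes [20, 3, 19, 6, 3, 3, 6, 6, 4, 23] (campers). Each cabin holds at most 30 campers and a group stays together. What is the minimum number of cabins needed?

4

Total = 23 + 20 + 19 + 6 + 6 + 6 + 4 + 3 + 3 + 3 = 93 campers.
Lower bound: ⌈93/30⌉ = 4 cabins.
A packing using 4 cabins:
  cabin 1: 23 + 6 = 29
  cabin 2: 20 + 6 + 4 = 30
  cabin 3: 19 + 6 + 3 = 28
  cabin 4: 3 + 3 = 6
This matches the lower bound, so 4 is optimal.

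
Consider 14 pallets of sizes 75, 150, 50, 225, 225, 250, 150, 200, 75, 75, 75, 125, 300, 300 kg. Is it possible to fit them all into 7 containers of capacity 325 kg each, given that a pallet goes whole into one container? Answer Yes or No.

Total = 2275 kg; ⌈2275/325⌉ = 7.
The bound of 7 does not rule out 7, but exhaustive search shows no assignment into 7 containers of capacity 325 kg exists — the minimum is 8.

No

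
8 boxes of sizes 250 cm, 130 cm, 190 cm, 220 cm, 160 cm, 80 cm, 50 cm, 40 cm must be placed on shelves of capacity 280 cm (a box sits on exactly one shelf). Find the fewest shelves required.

5

Total = 250 + 220 + 190 + 160 + 130 + 80 + 50 + 40 = 1120 cm.
Lower bound: ⌈1120/280⌉ = 4 shelves.
A packing using 5 shelves:
  shelf 1: 250 = 250
  shelf 2: 220 + 50 = 270
  shelf 3: 190 + 80 = 270
  shelf 4: 160 + 40 = 200
  shelf 5: 130 = 130
No arrangement into 4 shelves stays within capacity, so 5 is optimal.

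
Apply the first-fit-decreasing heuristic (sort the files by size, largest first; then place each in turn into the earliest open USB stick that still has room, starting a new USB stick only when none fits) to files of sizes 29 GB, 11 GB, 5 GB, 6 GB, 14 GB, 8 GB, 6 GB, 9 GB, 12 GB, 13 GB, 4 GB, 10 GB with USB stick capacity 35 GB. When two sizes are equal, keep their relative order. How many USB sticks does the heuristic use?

4

Sorted descending: 29, 14, 13, 12, 11, 10, 9, 8, 6, 6, 5, 4.
  29 → USB stick 1 (new)  [load 29/35]
  14 → USB stick 2 (new)  [load 14/35]
  13 → USB stick 2  [load 27/35]
  12 → USB stick 3 (new)  [load 12/35]
  11 → USB stick 3  [load 23/35]
  10 → USB stick 3  [load 33/35]
  9 → USB stick 4 (new)  [load 9/35]
  8 → USB stick 2  [load 35/35]
  6 → USB stick 1  [load 35/35]
  6 → USB stick 4  [load 15/35]
  5 → USB stick 4  [load 20/35]
  4 → USB stick 4  [load 24/35]
4 USB sticks opened.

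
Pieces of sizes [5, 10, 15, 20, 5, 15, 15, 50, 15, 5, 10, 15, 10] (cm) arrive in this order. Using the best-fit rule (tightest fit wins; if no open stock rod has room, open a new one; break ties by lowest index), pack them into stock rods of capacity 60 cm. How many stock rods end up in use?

4

  5 → stock rod 1 (new)  [load 5/60]
  10 → stock rod 1  [load 15/60]
  15 → stock rod 1  [load 30/60]
  20 → stock rod 1  [load 50/60]
  5 → stock rod 1  [load 55/60]
  15 → stock rod 2 (new)  [load 15/60]
  15 → stock rod 2  [load 30/60]
  50 → stock rod 3 (new)  [load 50/60]
  15 → stock rod 2  [load 45/60]
  5 → stock rod 1  [load 60/60]
  10 → stock rod 3  [load 60/60]
  15 → stock rod 2  [load 60/60]
  10 → stock rod 4 (new)  [load 10/60]
4 stock rods opened.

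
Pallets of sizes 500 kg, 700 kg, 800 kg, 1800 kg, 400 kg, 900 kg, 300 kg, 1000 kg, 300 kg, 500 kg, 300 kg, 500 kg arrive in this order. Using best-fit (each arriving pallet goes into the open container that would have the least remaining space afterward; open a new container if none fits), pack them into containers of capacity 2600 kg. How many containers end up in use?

  500 → container 1 (new)  [load 500/2600]
  700 → container 1  [load 1200/2600]
  800 → container 1  [load 2000/2600]
  1800 → container 2 (new)  [load 1800/2600]
  400 → container 1  [load 2400/2600]
  900 → container 3 (new)  [load 900/2600]
  300 → container 2  [load 2100/2600]
  1000 → container 3  [load 1900/2600]
  300 → container 2  [load 2400/2600]
  500 → container 3  [load 2400/2600]
  300 → container 4 (new)  [load 300/2600]
  500 → container 4  [load 800/2600]
4 containers opened.

4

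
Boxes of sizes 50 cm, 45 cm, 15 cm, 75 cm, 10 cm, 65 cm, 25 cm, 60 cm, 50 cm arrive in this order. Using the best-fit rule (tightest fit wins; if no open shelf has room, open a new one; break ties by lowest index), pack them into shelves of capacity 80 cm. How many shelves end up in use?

6

  50 → shelf 1 (new)  [load 50/80]
  45 → shelf 2 (new)  [load 45/80]
  15 → shelf 1  [load 65/80]
  75 → shelf 3 (new)  [load 75/80]
  10 → shelf 1  [load 75/80]
  65 → shelf 4 (new)  [load 65/80]
  25 → shelf 2  [load 70/80]
  60 → shelf 5 (new)  [load 60/80]
  50 → shelf 6 (new)  [load 50/80]
6 shelves opened.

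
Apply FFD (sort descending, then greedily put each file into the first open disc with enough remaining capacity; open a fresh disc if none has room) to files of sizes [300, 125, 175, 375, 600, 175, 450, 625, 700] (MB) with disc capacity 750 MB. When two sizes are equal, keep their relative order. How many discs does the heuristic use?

5

Sorted descending: 700, 625, 600, 450, 375, 300, 175, 175, 125.
  700 → disc 1 (new)  [load 700/750]
  625 → disc 2 (new)  [load 625/750]
  600 → disc 3 (new)  [load 600/750]
  450 → disc 4 (new)  [load 450/750]
  375 → disc 5 (new)  [load 375/750]
  300 → disc 4  [load 750/750]
  175 → disc 5  [load 550/750]
  175 → disc 5  [load 725/750]
  125 → disc 2  [load 750/750]
5 discs opened.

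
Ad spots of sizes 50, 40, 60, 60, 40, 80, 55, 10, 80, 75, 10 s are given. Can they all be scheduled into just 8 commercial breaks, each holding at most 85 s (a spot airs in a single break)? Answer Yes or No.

A valid assignment using 8 commercial breaks:
  break 1: 80 = 80
  break 2: 80 = 80
  break 3: 75 + 10 = 85
  break 4: 60 + 10 = 70
  break 5: 60 = 60
  break 6: 55 = 55
  break 7: 50 = 50
  break 8: 40 + 40 = 80
Every load is within 85 s, so 8 commercial breaks suffice.

Yes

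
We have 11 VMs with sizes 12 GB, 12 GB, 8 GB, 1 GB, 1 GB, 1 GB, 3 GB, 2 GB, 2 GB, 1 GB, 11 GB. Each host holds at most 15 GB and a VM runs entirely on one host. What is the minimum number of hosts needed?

Total = 12 + 12 + 11 + 8 + 3 + 2 + 2 + 1 + 1 + 1 + 1 = 54 GB.
Lower bound: ⌈54/15⌉ = 4 hosts.
A packing using 4 hosts:
  host 1: 12 + 3 = 15
  host 2: 12 + 2 + 1 = 15
  host 3: 11 + 2 + 1 + 1 = 15
  host 4: 8 + 1 = 9
This matches the lower bound, so 4 is optimal.

4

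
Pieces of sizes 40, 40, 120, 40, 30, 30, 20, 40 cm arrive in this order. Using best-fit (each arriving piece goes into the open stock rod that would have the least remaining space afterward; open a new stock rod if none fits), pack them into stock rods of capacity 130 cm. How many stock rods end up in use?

3

  40 → stock rod 1 (new)  [load 40/130]
  40 → stock rod 1  [load 80/130]
  120 → stock rod 2 (new)  [load 120/130]
  40 → stock rod 1  [load 120/130]
  30 → stock rod 3 (new)  [load 30/130]
  30 → stock rod 3  [load 60/130]
  20 → stock rod 3  [load 80/130]
  40 → stock rod 3  [load 120/130]
3 stock rods opened.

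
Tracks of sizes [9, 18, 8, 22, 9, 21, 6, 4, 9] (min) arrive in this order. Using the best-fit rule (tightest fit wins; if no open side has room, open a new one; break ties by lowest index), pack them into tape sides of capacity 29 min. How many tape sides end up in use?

4

  9 → side 1 (new)  [load 9/29]
  18 → side 1  [load 27/29]
  8 → side 2 (new)  [load 8/29]
  22 → side 3 (new)  [load 22/29]
  9 → side 2  [load 17/29]
  21 → side 4 (new)  [load 21/29]
  6 → side 3  [load 28/29]
  4 → side 4  [load 25/29]
  9 → side 2  [load 26/29]
4 tape sides opened.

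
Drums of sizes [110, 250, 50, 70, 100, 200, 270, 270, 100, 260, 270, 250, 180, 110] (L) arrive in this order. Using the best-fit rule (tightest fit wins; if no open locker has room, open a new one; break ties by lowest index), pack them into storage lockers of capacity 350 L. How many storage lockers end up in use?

9

  110 → locker 1 (new)  [load 110/350]
  250 → locker 2 (new)  [load 250/350]
  50 → locker 2  [load 300/350]
  70 → locker 1  [load 180/350]
  100 → locker 1  [load 280/350]
  200 → locker 3 (new)  [load 200/350]
  270 → locker 4 (new)  [load 270/350]
  270 → locker 5 (new)  [load 270/350]
  100 → locker 3  [load 300/350]
  260 → locker 6 (new)  [load 260/350]
  270 → locker 7 (new)  [load 270/350]
  250 → locker 8 (new)  [load 250/350]
  180 → locker 9 (new)  [load 180/350]
  110 → locker 9  [load 290/350]
9 storage lockers opened.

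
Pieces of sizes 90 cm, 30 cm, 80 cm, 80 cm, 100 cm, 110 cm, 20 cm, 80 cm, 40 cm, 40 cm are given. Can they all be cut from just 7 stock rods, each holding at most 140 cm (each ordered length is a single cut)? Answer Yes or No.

A valid assignment using 6 stock rods:
  stock rod 1: 110 + 30 = 140
  stock rod 2: 100 + 40 = 140
  stock rod 3: 90 + 40 = 130
  stock rod 4: 80 + 20 = 100
  stock rod 5: 80 = 80
  stock rod 6: 80 = 80
That uses only 6 ≤ 7, so 7 stock rods are enough.

Yes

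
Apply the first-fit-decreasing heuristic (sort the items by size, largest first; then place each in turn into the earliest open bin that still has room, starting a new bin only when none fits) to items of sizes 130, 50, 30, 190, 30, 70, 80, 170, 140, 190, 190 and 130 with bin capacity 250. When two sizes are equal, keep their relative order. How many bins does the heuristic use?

7

Sorted descending: 190, 190, 190, 170, 140, 130, 130, 80, 70, 50, 30, 30.
  190 → bin 1 (new)  [load 190/250]
  190 → bin 2 (new)  [load 190/250]
  190 → bin 3 (new)  [load 190/250]
  170 → bin 4 (new)  [load 170/250]
  140 → bin 5 (new)  [load 140/250]
  130 → bin 6 (new)  [load 130/250]
  130 → bin 7 (new)  [load 130/250]
  80 → bin 4  [load 250/250]
  70 → bin 5  [load 210/250]
  50 → bin 1  [load 240/250]
  30 → bin 2  [load 220/250]
  30 → bin 2  [load 250/250]
7 bins opened.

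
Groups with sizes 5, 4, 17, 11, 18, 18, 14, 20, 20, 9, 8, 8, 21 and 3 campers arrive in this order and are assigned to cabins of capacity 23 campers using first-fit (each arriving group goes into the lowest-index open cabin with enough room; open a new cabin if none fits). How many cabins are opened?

  5 → cabin 1 (new)  [load 5/23]
  4 → cabin 1  [load 9/23]
  17 → cabin 2 (new)  [load 17/23]
  11 → cabin 1  [load 20/23]
  18 → cabin 3 (new)  [load 18/23]
  18 → cabin 4 (new)  [load 18/23]
  14 → cabin 5 (new)  [load 14/23]
  20 → cabin 6 (new)  [load 20/23]
  20 → cabin 7 (new)  [load 20/23]
  9 → cabin 5  [load 23/23]
  8 → cabin 8 (new)  [load 8/23]
  8 → cabin 8  [load 16/23]
  21 → cabin 9 (new)  [load 21/23]
  3 → cabin 1  [load 23/23]
9 cabins opened.

9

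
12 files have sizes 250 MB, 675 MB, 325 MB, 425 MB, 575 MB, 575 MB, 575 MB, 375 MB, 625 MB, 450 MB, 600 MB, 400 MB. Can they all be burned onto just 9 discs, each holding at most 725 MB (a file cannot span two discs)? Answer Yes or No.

Total = 5850 MB; ⌈5850/725⌉ = 9.
10 files each exceed half the capacity and cannot share a disc, forcing at least 10 discs.
At least 10 discs are required, but only 9 are allowed.

No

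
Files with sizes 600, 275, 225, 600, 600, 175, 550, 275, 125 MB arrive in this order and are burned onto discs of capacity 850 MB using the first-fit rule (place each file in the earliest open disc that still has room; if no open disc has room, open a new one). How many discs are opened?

  600 → disc 1 (new)  [load 600/850]
  275 → disc 2 (new)  [load 275/850]
  225 → disc 1  [load 825/850]
  600 → disc 3 (new)  [load 600/850]
  600 → disc 4 (new)  [load 600/850]
  175 → disc 2  [load 450/850]
  550 → disc 5 (new)  [load 550/850]
  275 → disc 2  [load 725/850]
  125 → disc 2  [load 850/850]
5 discs opened.

5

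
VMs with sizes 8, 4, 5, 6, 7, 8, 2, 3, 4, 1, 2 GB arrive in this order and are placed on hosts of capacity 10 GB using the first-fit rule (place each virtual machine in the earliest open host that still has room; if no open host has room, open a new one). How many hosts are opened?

  8 → host 1 (new)  [load 8/10]
  4 → host 2 (new)  [load 4/10]
  5 → host 2  [load 9/10]
  6 → host 3 (new)  [load 6/10]
  7 → host 4 (new)  [load 7/10]
  8 → host 5 (new)  [load 8/10]
  2 → host 1  [load 10/10]
  3 → host 3  [load 9/10]
  4 → host 6 (new)  [load 4/10]
  1 → host 2  [load 10/10]
  2 → host 4  [load 9/10]
6 hosts opened.

6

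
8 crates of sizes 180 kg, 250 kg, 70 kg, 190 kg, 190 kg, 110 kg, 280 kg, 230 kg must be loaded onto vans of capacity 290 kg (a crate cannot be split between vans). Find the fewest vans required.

6

Total = 280 + 250 + 230 + 190 + 190 + 180 + 110 + 70 = 1500 kg.
Lower bound: ⌈1500/290⌉ = 6 vans.
A packing using 6 vans:
  van 1: 280 = 280
  van 2: 250 = 250
  van 3: 230 = 230
  van 4: 190 + 70 = 260
  van 5: 190 = 190
  van 6: 180 + 110 = 290
This matches the lower bound, so 6 is optimal.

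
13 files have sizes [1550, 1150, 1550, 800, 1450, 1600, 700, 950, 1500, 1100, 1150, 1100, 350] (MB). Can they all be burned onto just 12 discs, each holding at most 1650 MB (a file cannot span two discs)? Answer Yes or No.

A valid assignment using 11 discs:
  disc 1: 1600 = 1600
  disc 2: 1550 = 1550
  disc 3: 1550 = 1550
  disc 4: 1500 = 1500
  disc 5: 1450 = 1450
  disc 6: 1150 + 350 = 1500
  disc 7: 1150 = 1150
  disc 8: 1100 = 1100
  disc 9: 1100 = 1100
  disc 10: 950 + 700 = 1650
  disc 11: 800 = 800
That uses only 11 ≤ 12, so 12 discs are enough.

Yes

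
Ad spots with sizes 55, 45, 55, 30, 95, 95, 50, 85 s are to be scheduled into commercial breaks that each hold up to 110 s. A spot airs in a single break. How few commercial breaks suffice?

6

Total = 95 + 95 + 85 + 55 + 55 + 50 + 45 + 30 = 510 s.
Lower bound: ⌈510/110⌉ = 5 commercial breaks.
A packing using 6 commercial breaks:
  break 1: 95 = 95
  break 2: 95 = 95
  break 3: 85 = 85
  break 4: 55 + 55 = 110
  break 5: 50 + 45 = 95
  break 6: 30 = 30
No arrangement into 5 commercial breaks stays within capacity, so 6 is optimal.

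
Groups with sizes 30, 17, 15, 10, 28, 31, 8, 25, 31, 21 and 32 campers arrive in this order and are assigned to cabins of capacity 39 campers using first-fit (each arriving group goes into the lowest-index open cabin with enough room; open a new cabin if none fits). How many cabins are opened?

  30 → cabin 1 (new)  [load 30/39]
  17 → cabin 2 (new)  [load 17/39]
  15 → cabin 2  [load 32/39]
  10 → cabin 3 (new)  [load 10/39]
  28 → cabin 3  [load 38/39]
  31 → cabin 4 (new)  [load 31/39]
  8 → cabin 1  [load 38/39]
  25 → cabin 5 (new)  [load 25/39]
  31 → cabin 6 (new)  [load 31/39]
  21 → cabin 7 (new)  [load 21/39]
  32 → cabin 8 (new)  [load 32/39]
8 cabins opened.

8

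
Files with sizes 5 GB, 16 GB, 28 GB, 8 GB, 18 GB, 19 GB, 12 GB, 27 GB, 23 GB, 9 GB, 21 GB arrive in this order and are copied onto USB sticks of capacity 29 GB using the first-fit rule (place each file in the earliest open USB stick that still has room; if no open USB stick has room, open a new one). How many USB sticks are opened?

  5 → USB stick 1 (new)  [load 5/29]
  16 → USB stick 1  [load 21/29]
  28 → USB stick 2 (new)  [load 28/29]
  8 → USB stick 1  [load 29/29]
  18 → USB stick 3 (new)  [load 18/29]
  19 → USB stick 4 (new)  [load 19/29]
  12 → USB stick 5 (new)  [load 12/29]
  27 → USB stick 6 (new)  [load 27/29]
  23 → USB stick 7 (new)  [load 23/29]
  9 → USB stick 3  [load 27/29]
  21 → USB stick 8 (new)  [load 21/29]
8 USB sticks opened.

8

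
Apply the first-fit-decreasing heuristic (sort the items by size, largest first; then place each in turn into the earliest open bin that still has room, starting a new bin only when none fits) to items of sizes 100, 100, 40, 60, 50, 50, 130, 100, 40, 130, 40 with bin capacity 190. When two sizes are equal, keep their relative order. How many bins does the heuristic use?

Sorted descending: 130, 130, 100, 100, 100, 60, 50, 50, 40, 40, 40.
  130 → bin 1 (new)  [load 130/190]
  130 → bin 2 (new)  [load 130/190]
  100 → bin 3 (new)  [load 100/190]
  100 → bin 4 (new)  [load 100/190]
  100 → bin 5 (new)  [load 100/190]
  60 → bin 1  [load 190/190]
  50 → bin 2  [load 180/190]
  50 → bin 3  [load 150/190]
  40 → bin 3  [load 190/190]
  40 → bin 4  [load 140/190]
  40 → bin 4  [load 180/190]
5 bins opened.

5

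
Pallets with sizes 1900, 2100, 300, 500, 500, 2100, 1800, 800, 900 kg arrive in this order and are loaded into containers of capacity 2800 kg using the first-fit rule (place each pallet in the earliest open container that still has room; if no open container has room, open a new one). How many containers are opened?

  1900 → container 1 (new)  [load 1900/2800]
  2100 → container 2 (new)  [load 2100/2800]
  300 → container 1  [load 2200/2800]
  500 → container 1  [load 2700/2800]
  500 → container 2  [load 2600/2800]
  2100 → container 3 (new)  [load 2100/2800]
  1800 → container 4 (new)  [load 1800/2800]
  800 → container 4  [load 2600/2800]
  900 → container 5 (new)  [load 900/2800]
5 containers opened.

5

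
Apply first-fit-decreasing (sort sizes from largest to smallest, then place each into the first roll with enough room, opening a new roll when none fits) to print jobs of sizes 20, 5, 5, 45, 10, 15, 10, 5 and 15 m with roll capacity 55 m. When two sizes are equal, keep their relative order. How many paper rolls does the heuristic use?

Sorted descending: 45, 20, 15, 15, 10, 10, 5, 5, 5.
  45 → roll 1 (new)  [load 45/55]
  20 → roll 2 (new)  [load 20/55]
  15 → roll 2  [load 35/55]
  15 → roll 2  [load 50/55]
  10 → roll 1  [load 55/55]
  10 → roll 3 (new)  [load 10/55]
  5 → roll 2  [load 55/55]
  5 → roll 3  [load 15/55]
  5 → roll 3  [load 20/55]
3 paper rolls opened.

3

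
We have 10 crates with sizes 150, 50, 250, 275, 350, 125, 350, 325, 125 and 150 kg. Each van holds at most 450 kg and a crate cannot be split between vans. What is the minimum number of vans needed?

Total = 350 + 350 + 325 + 275 + 250 + 150 + 150 + 125 + 125 + 50 = 2150 kg.
Lower bound: ⌈2150/450⌉ = 5 vans.
A packing using 6 vans:
  van 1: 350 + 50 = 400
  van 2: 350 = 350
  van 3: 325 + 125 = 450
  van 4: 275 + 150 = 425
  van 5: 250 + 150 = 400
  van 6: 125 = 125
No arrangement into 5 vans stays within capacity, so 6 is optimal.

6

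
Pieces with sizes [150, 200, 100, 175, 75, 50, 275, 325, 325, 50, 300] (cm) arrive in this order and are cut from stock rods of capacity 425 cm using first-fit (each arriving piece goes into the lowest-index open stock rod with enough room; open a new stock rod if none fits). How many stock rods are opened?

6

  150 → stock rod 1 (new)  [load 150/425]
  200 → stock rod 1  [load 350/425]
  100 → stock rod 2 (new)  [load 100/425]
  175 → stock rod 2  [load 275/425]
  75 → stock rod 1  [load 425/425]
  50 → stock rod 2  [load 325/425]
  275 → stock rod 3 (new)  [load 275/425]
  325 → stock rod 4 (new)  [load 325/425]
  325 → stock rod 5 (new)  [load 325/425]
  50 → stock rod 2  [load 375/425]
  300 → stock rod 6 (new)  [load 300/425]
6 stock rods opened.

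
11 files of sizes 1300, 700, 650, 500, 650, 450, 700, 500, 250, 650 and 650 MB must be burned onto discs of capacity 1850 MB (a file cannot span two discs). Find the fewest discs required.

4

Total = 1300 + 700 + 700 + 650 + 650 + 650 + 650 + 500 + 500 + 450 + 250 = 7000 MB.
Lower bound: ⌈7000/1850⌉ = 4 discs.
A packing using 4 discs:
  disc 1: 1300 + 500 = 1800
  disc 2: 700 + 700 + 450 = 1850
  disc 3: 650 + 650 + 500 = 1800
  disc 4: 650 + 650 + 250 = 1550
This matches the lower bound, so 4 is optimal.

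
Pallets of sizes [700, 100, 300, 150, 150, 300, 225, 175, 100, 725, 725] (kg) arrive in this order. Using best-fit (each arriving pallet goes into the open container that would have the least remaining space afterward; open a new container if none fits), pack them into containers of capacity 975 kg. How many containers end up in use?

5

  700 → container 1 (new)  [load 700/975]
  100 → container 1  [load 800/975]
  300 → container 2 (new)  [load 300/975]
  150 → container 1  [load 950/975]
  150 → container 2  [load 450/975]
  300 → container 2  [load 750/975]
  225 → container 2  [load 975/975]
  175 → container 3 (new)  [load 175/975]
  100 → container 3  [load 275/975]
  725 → container 4 (new)  [load 725/975]
  725 → container 5 (new)  [load 725/975]
5 containers opened.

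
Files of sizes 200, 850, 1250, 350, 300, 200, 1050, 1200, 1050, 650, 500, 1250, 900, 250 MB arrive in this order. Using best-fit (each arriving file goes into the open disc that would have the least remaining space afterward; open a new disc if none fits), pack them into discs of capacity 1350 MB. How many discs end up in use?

9

  200 → disc 1 (new)  [load 200/1350]
  850 → disc 1  [load 1050/1350]
  1250 → disc 2 (new)  [load 1250/1350]
  350 → disc 3 (new)  [load 350/1350]
  300 → disc 1  [load 1350/1350]
  200 → disc 3  [load 550/1350]
  1050 → disc 4 (new)  [load 1050/1350]
  1200 → disc 5 (new)  [load 1200/1350]
  1050 → disc 6 (new)  [load 1050/1350]
  650 → disc 3  [load 1200/1350]
  500 → disc 7 (new)  [load 500/1350]
  1250 → disc 8 (new)  [load 1250/1350]
  900 → disc 9 (new)  [load 900/1350]
  250 → disc 4  [load 1300/1350]
9 discs opened.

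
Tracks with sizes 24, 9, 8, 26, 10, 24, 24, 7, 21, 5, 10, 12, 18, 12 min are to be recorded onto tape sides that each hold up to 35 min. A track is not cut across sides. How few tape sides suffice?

Total = 26 + 24 + 24 + 24 + 21 + 18 + 12 + 12 + 10 + 10 + 9 + 8 + 7 + 5 = 210 min.
Lower bound: ⌈210/35⌉ = 6 tape sides.
A packing using 7 tape sides:
  side 1: 26 + 9 = 35
  side 2: 24 + 10 = 34
  side 3: 24 + 10 = 34
  side 4: 24 + 8 = 32
  side 5: 21 + 12 = 33
  side 6: 18 + 12 + 5 = 35
  side 7: 7 = 7
No arrangement into 6 tape sides stays within capacity, so 7 is optimal.

7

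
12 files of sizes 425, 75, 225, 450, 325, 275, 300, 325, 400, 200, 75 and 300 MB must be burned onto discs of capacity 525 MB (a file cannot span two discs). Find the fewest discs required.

Total = 450 + 425 + 400 + 325 + 325 + 300 + 300 + 275 + 225 + 200 + 75 + 75 = 3375 MB.
Lower bound: ⌈3375/525⌉ = 7 discs.
Also, 8 files each exceed 525/2 MB, and no two of those can share a disc, so at least 8 discs are needed.
A packing using 8 discs:
  disc 1: 450 + 75 = 525
  disc 2: 425 + 75 = 500
  disc 3: 400 = 400
  disc 4: 325 + 200 = 525
  disc 5: 325 = 325
  disc 6: 300 + 225 = 525
  disc 7: 300 = 300
  disc 8: 275 = 275
This matches the lower bound, so 8 is optimal.

8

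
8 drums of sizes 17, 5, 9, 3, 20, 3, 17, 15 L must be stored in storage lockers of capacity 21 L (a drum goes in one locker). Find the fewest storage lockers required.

Total = 20 + 17 + 17 + 15 + 9 + 5 + 3 + 3 = 89 L.
Lower bound: ⌈89/21⌉ = 5 storage lockers.
A packing using 5 storage lockers:
  locker 1: 20 = 20
  locker 2: 17 + 3 = 20
  locker 3: 17 + 3 = 20
  locker 4: 15 + 5 = 20
  locker 5: 9 = 9
This matches the lower bound, so 5 is optimal.

5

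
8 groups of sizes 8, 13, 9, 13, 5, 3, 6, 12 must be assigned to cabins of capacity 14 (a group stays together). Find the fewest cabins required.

Total = 13 + 13 + 12 + 9 + 8 + 6 + 5 + 3 = 69.
Lower bound: ⌈69/14⌉ = 5 cabins.
A packing using 6 cabins:
  cabin 1: 13 = 13
  cabin 2: 13 = 13
  cabin 3: 12 = 12
  cabin 4: 9 + 5 = 14
  cabin 5: 8 + 6 = 14
  cabin 6: 3 = 3
No arrangement into 5 cabins stays within capacity, so 6 is optimal.

6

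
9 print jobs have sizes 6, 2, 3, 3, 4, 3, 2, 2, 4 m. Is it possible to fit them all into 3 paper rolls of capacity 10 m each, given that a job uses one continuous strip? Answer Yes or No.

Yes

A valid assignment using 3 paper rolls:
  roll 1: 6 + 4 = 10
  roll 2: 4 + 3 + 3 = 10
  roll 3: 3 + 2 + 2 + 2 = 9
Every load is within 10 m, so 3 paper rolls suffice.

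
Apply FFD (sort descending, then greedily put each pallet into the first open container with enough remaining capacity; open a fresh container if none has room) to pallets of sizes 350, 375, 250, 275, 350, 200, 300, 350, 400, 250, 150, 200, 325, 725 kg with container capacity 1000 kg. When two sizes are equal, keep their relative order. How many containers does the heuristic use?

5

Sorted descending: 725, 400, 375, 350, 350, 350, 325, 300, 275, 250, 250, 200, 200, 150.
  725 → container 1 (new)  [load 725/1000]
  400 → container 2 (new)  [load 400/1000]
  375 → container 2  [load 775/1000]
  350 → container 3 (new)  [load 350/1000]
  350 → container 3  [load 700/1000]
  350 → container 4 (new)  [load 350/1000]
  325 → container 4  [load 675/1000]
  300 → container 3  [load 1000/1000]
  275 → container 1  [load 1000/1000]
  250 → container 4  [load 925/1000]
  250 → container 5 (new)  [load 250/1000]
  200 → container 2  [load 975/1000]
  200 → container 5  [load 450/1000]
  150 → container 5  [load 600/1000]
5 containers opened.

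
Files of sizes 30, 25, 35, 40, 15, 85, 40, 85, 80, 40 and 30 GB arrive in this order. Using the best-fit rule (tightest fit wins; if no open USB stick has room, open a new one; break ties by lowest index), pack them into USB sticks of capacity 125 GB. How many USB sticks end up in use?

  30 → USB stick 1 (new)  [load 30/125]
  25 → USB stick 1  [load 55/125]
  35 → USB stick 1  [load 90/125]
  40 → USB stick 2 (new)  [load 40/125]
  15 → USB stick 1  [load 105/125]
  85 → USB stick 2  [load 125/125]
  40 → USB stick 3 (new)  [load 40/125]
  85 → USB stick 3  [load 125/125]
  80 → USB stick 4 (new)  [load 80/125]
  40 → USB stick 4  [load 120/125]
  30 → USB stick 5 (new)  [load 30/125]
5 USB sticks opened.

5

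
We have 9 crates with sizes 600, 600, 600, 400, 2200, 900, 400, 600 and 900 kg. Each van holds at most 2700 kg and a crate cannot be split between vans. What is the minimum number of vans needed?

3

Total = 2200 + 900 + 900 + 600 + 600 + 600 + 600 + 400 + 400 = 7200 kg.
Lower bound: ⌈7200/2700⌉ = 3 vans.
A packing using 3 vans:
  van 1: 2200 + 400 = 2600
  van 2: 900 + 900 + 600 = 2400
  van 3: 600 + 600 + 600 + 400 = 2200
This matches the lower bound, so 3 is optimal.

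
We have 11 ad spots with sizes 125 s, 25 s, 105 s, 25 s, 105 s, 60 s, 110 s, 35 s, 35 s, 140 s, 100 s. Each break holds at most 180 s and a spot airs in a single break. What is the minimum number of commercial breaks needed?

Total = 140 + 125 + 110 + 105 + 105 + 100 + 60 + 35 + 35 + 25 + 25 = 865 s.
Lower bound: ⌈865/180⌉ = 5 commercial breaks.
Also, 6 ad spots each exceed 90 s, and no two of those can share a break, so at least 6 commercial breaks are needed.
A packing using 6 commercial breaks:
  break 1: 140 + 35 = 175
  break 2: 125 + 35 = 160
  break 3: 110 + 60 = 170
  break 4: 105 + 25 + 25 = 155
  break 5: 105 = 105
  break 6: 100 = 100
This matches the lower bound, so 6 is optimal.

6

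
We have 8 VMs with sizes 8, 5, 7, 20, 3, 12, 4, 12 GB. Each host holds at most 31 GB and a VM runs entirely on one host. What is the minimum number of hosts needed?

3

Total = 20 + 12 + 12 + 8 + 7 + 5 + 4 + 3 = 71 GB.
Lower bound: ⌈71/31⌉ = 3 hosts.
A packing using 3 hosts:
  host 1: 20 + 8 + 3 = 31
  host 2: 12 + 12 + 7 = 31
  host 3: 5 + 4 = 9
This matches the lower bound, so 3 is optimal.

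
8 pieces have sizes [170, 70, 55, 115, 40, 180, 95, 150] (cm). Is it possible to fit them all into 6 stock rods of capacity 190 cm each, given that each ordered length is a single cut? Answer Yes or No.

A valid assignment using 5 stock rods:
  stock rod 1: 180 = 180
  stock rod 2: 170 = 170
  stock rod 3: 150 + 40 = 190
  stock rod 4: 115 + 70 = 185
  stock rod 5: 95 + 55 = 150
That uses only 5 ≤ 6, so 6 stock rods are enough.

Yes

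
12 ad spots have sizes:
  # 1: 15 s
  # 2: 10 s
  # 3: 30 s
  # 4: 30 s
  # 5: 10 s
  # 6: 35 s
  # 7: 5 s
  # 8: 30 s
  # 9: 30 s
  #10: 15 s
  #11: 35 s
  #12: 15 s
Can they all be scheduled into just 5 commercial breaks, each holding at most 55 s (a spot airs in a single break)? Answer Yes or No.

No

Total = 260 s; ⌈260/55⌉ = 5.
6 ad spots each exceed half the capacity and cannot share a break, forcing at least 6 commercial breaks.
At least 6 commercial breaks are required, but only 5 are allowed.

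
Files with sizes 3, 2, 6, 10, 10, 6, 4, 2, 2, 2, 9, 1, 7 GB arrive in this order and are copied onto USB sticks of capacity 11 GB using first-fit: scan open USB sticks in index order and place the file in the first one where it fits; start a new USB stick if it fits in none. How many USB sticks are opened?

7

  3 → USB stick 1 (new)  [load 3/11]
  2 → USB stick 1  [load 5/11]
  6 → USB stick 1  [load 11/11]
  10 → USB stick 2 (new)  [load 10/11]
  10 → USB stick 3 (new)  [load 10/11]
  6 → USB stick 4 (new)  [load 6/11]
  4 → USB stick 4  [load 10/11]
  2 → USB stick 5 (new)  [load 2/11]
  2 → USB stick 5  [load 4/11]
  2 → USB stick 5  [load 6/11]
  9 → USB stick 6 (new)  [load 9/11]
  1 → USB stick 2  [load 11/11]
  7 → USB stick 7 (new)  [load 7/11]
7 USB sticks opened.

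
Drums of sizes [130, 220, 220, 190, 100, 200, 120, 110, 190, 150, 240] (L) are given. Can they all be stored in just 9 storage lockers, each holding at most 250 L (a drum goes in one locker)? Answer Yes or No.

A valid assignment using 9 storage lockers:
  locker 1: 240 = 240
  locker 2: 220 = 220
  locker 3: 220 = 220
  locker 4: 200 = 200
  locker 5: 190 = 190
  locker 6: 190 = 190
  locker 7: 150 + 100 = 250
  locker 8: 130 + 120 = 250
  locker 9: 110 = 110
Every load is within 250 L, so 9 storage lockers suffice.

Yes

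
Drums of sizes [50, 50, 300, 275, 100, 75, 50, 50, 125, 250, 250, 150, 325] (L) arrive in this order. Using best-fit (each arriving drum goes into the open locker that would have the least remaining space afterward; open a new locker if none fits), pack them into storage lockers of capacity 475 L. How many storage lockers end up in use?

5

  50 → locker 1 (new)  [load 50/475]
  50 → locker 1  [load 100/475]
  300 → locker 1  [load 400/475]
  275 → locker 2 (new)  [load 275/475]
  100 → locker 2  [load 375/475]
  75 → locker 1  [load 475/475]
  50 → locker 2  [load 425/475]
  50 → locker 2  [load 475/475]
  125 → locker 3 (new)  [load 125/475]
  250 → locker 3  [load 375/475]
  250 → locker 4 (new)  [load 250/475]
  150 → locker 4  [load 400/475]
  325 → locker 5 (new)  [load 325/475]
5 storage lockers opened.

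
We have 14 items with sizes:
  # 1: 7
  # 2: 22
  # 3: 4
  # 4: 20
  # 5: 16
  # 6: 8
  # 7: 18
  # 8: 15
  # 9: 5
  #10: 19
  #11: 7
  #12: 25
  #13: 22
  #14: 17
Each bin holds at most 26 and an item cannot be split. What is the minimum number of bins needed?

Total = 25 + 22 + 22 + 20 + 19 + 18 + 17 + 16 + 15 + 8 + 7 + 7 + 5 + 4 = 205.
Lower bound: ⌈205/26⌉ = 8 bins.
Also, 9 items each exceed 13, and no two of those can share a bin, so at least 9 bins are needed.
A packing using 9 bins:
  bin 1: 25 = 25
  bin 2: 22 + 4 = 26
  bin 3: 22 = 22
  bin 4: 20 + 5 = 25
  bin 5: 19 + 7 = 26
  bin 6: 18 + 8 = 26
  bin 7: 17 + 7 = 24
  bin 8: 16 = 16
  bin 9: 15 = 15
This matches the lower bound, so 9 is optimal.

9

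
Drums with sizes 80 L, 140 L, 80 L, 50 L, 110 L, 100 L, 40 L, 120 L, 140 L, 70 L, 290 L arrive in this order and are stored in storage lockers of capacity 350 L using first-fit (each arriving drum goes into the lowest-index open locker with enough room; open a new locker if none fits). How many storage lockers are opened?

  80 → locker 1 (new)  [load 80/350]
  140 → locker 1  [load 220/350]
  80 → locker 1  [load 300/350]
  50 → locker 1  [load 350/350]
  110 → locker 2 (new)  [load 110/350]
  100 → locker 2  [load 210/350]
  40 → locker 2  [load 250/350]
  120 → locker 3 (new)  [load 120/350]
  140 → locker 3  [load 260/350]
  70 → locker 2  [load 320/350]
  290 → locker 4 (new)  [load 290/350]
4 storage lockers opened.

4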